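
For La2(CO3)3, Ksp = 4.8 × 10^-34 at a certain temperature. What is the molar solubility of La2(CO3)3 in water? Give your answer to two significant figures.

8.5 x 10^-8 M

La2(CO3)3(s) <=> 2 La^3+ + 3 CO3^2-
Ksp = [La^3+]^2[CO3^2-]^3
For each mole of La2(CO3)3 that dissolves: [La^3+] = 2s, [CO3^2-] = 3s.
So Ksp = (2s)^2 × (3s)^3 = 108s^5
s^5 = 4.8 × 10^-34 / 108, so s = 8.5 × 10^-8 M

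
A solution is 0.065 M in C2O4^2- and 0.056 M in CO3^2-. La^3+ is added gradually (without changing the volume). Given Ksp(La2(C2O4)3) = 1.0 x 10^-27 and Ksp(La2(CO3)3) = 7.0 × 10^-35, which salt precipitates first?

Precipitation of each salt starts when its ion product equals its Ksp.
For La2(C2O4)3: 1.0 x 10^-27 = (0.065)^3 × [La^3+]^2  ⇒  [La^3+] = 1.9 × 10^-12 M.
For La2(CO3)3: 7.0 × 10^-35 = (0.056)^3 × [La^3+]^2  ⇒  [La^3+] = 6.3 × 10^-16 M.
The salt with the lower threshold [La^3+] precipitates first: La2(CO3)3.

La2(CO3)3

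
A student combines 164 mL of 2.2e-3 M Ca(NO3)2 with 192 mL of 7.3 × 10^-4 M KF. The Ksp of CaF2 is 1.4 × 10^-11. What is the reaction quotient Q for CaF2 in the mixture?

Q = 1.6 x 10^-10

Total volume = 164 + 192 = 356 mL.
[Ca^2+] = 2.2 x 10^-3 × (164/356) = 1.01 x 10^-3 M
[F^-] = 7.3 × 10^-4 × (192/356) = 3.94 × 10^-4 M
CaF2(s) ⇌ Ca^2+(aq) + 2 F^-(aq), so Q = [Ca^2+][F^-]^2
Q = (1.01 × 10^-3)(3.94 × 10^-4)^2 = 1.6 × 10^-10
Q > Ksp, so CaF2 will precipitate.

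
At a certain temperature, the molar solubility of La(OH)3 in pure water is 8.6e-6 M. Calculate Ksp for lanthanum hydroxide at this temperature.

1.5e-19

La(OH)3(s) ⇌ La^3+ + 3 OH^-
If s mol/L of La(OH)3 dissolves, [La^3+] = s and [OH^-] = 3s.
Ksp = [La^3+][OH^-]^3
Ksp = s(3s)^3 = 27s^4
With s = 8.6 × 10^-6: Ksp = 1.5 × 10^-19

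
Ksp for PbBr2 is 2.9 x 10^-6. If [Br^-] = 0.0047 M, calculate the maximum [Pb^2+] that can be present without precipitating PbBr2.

PbBr2(s) ⇌ Pb^2+ + 2 Br^-
Ksp = [Pb^2+][Br^-]^2
Precipitation begins when Q = Ksp. With [Br^-] = 0.0047 M:
2.9 x 10^-6 = (0.0047)^2 × [Pb^2+]
[Pb^2+] = (2.9 x 10^-6 / 2.21 × 10^-5) = 1.3 × 10^-1 M

1.3 × 10^-1 M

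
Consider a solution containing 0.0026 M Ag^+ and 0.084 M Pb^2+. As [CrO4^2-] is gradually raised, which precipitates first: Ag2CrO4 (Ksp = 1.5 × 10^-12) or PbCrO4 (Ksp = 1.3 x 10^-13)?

PbCrO4

Each salt begins to precipitate when Q = Ksp, i.e. when [CrO4^2-] reaches its threshold.
For Ag2CrO4: 1.5 × 10^-12 = (0.0026)^2 × [CrO4^2-]  ⇒  [CrO4^2-] = 2.2 x 10^-7 M.
For PbCrO4: 1.3 x 10^-13 = 0.084 × [CrO4^2-]  ⇒  [CrO4^2-] = 1.5 x 10^-12 M.
The salt with the lower threshold [CrO4^2-] precipitates first: PbCrO4.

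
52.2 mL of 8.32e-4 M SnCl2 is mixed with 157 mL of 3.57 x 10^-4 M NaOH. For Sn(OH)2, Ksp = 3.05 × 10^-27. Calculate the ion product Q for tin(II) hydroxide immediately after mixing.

Q = 1.49 × 10^-11

Total volume = 52.2 + 157 = 209.2 mL.
[Sn^2+] = 8.32 × 10^-4 × (52.2/209.2) = 2.076 × 10^-4 M
[OH^-] = 3.57 × 10^-4 × (157/209.2) = 2.679 × 10^-4 M
Sn(OH)2(s) ⇌ Sn^2+ + 2 OH^-, so Q = [Sn^2+][OH^-]^2
Q = (2.076 × 10^-4)(2.679 x 10^-4)^2 = 1.49 × 10^-11
Q > Ksp, so Sn(OH)2 will precipitate.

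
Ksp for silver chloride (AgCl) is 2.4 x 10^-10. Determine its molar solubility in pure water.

AgCl(s) <=> Ag^+ + Cl^-
Ksp = [Ag^+][Cl^-]
Let s = molar solubility. Then [Ag^+] = s and [Cl^-] = s.
Ksp = (s)(s) = s^2
s = (2.4 x 10^-10)^(1/2) = 1.5 × 10^-5 M

s = 1.5e-5 M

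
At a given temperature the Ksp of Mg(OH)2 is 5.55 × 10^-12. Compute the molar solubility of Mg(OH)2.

Mg(OH)2(s) <=> Mg^2+ + 2 OH^-
Ksp = [Mg^2+][OH^-]^2
Let s = molar solubility. Then [Mg^2+] = s and [OH^-] = 2s.
Substituting: Ksp = s(2s)^2 = 4s^3
s^3 = 5.55 × 10^-12 / 4, so s = 1.12 × 10^-4 M

s = 1.12 × 10^-4 M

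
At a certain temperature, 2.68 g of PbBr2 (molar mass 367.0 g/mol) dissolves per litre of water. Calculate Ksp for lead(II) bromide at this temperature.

1.56e-6

Molar solubility s = (2.68 g/L) / (367.0 g/mol) = 7.302 x 10^-3 M.
PbBr2(s) ⇌ Pb^2+ + 2 Br^-
If s mol/L of PbBr2 dissolves, [Pb^2+] = s and [Br^-] = 2s.
Ksp = [Pb^2+][Br^-]^2
Substituting: Ksp = s(2s)^2 = 4s^3
Ksp = 4 × (7.302 × 10^-3)^3 = 1.56 × 10^-6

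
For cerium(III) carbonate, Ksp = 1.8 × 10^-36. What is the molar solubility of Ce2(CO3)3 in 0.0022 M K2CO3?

s = 6.5e-15 M

Ce2(CO3)3(s) <=> 2 Ce^3+ + 3 CO3^2-
Ksp = [Ce^3+]^2[CO3^2-]^3
Let s = moles of Ce2(CO3)3 that dissolve per litre. [Ce^3+] = 2s, [CO3^2-] = 0.0022 + 3s ≈ 0.0022 (common-ion effect: CO3^2- is already 0.0022 M).
Ksp ≈ (2s)^2 × (0.0022)^3
s = 6.5 x 10^-15 M
Check: 3s = 2.0 × 10^-14 ≪ 0.0022, so the approximation is valid.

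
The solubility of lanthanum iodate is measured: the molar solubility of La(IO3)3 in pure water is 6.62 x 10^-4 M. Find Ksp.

La(IO3)3(s) ⇌ La^3+ + 3 IO3^-
If s mol/L of La(IO3)3 dissolves, [La^3+] = s and [IO3^-] = 3s.
Ksp = [La^3+][IO3^-]^3
Ksp = s(3s)^3 = 27s^4
Ksp = 27 × (6.62 × 10^-4)^4 = 5.19 × 10^-12

5.19e-12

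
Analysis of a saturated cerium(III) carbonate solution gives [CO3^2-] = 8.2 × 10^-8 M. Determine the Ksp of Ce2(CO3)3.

Ksp = 1.6 × 10^-36

Ce2(CO3)3(s) ⇌ 2 Ce^3+ + 3 CO3^2-
Stoichiometry gives [Ce^3+] = (2/3)[CO3^2-] = 5.47 x 10^-8 M.
Ksp = [Ce^3+]^2[CO3^2-]^3
Ksp = (5.47 × 10^-8)^2 × (8.2 × 10^-8)^3 = 1.6 x 10^-36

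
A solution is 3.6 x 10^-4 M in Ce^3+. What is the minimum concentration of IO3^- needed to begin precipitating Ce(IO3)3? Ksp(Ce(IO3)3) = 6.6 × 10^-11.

[IO3^-] ≈ 5.7 × 10^-3 M

Ce(IO3)3(s) ⇌ Ce^3+(aq) + 3 IO3^-(aq)
Ksp = [Ce^3+][IO3^-]^3
Precipitation begins when Q = Ksp. With [Ce^3+] = 3.6 x 10^-4 M:
6.6 × 10^-11 = (3.6 x 10^-4) × [IO3^-]^3
[IO3^-] = (6.6 × 10^-11 / 3.6 x 10^-4)^(1/3) = 5.7 × 10^-3 M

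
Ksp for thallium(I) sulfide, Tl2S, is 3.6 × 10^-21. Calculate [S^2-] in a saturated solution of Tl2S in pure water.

Tl2S(s) ⇌ 2 Tl^+ + S^2-
Ksp = [Tl^+]^2[S^2-]
With molar solubility s: [Tl^+] = 2s, [S^2-] = s.
Ksp = (2s)^2s = 4s^3
s = (3.6 × 10^-21 / 4)^(1/3) = 9.65 × 10^-8 M
[S^2-] = s = 9.7 × 10^-8 M

[S^2-] ≈ 9.7 x 10^-8 M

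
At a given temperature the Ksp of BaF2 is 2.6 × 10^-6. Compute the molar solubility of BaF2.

BaF2(s) ⇌ Ba^2+ + 2 F^-
Ksp = [Ba^2+][F^-]^2
If s mol/L of BaF2 dissolves, [Ba^2+] = s and [F^-] = 2s.
Substituting: Ksp = s(2s)^2 = 4s^3
s^3 = 2.6 × 10^-6 / 4, so s = 8.7 × 10^-3 M

s = 8.7 x 10^-3 M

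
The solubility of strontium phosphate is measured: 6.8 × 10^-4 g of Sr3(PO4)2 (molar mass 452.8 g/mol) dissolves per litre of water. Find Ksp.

8.2 x 10^-28

Molar solubility s = (6.8 x 10^-4 g/L) / (452.8 g/mol) = 1.50 x 10^-6 M.
Sr3(PO4)2(s) <=> 3 Sr^2+(aq) + 2 PO4^3-(aq)
For each mole of Sr3(PO4)2 that dissolves: [Sr^2+] = 3s, [PO4^3-] = 2s.
Ksp = [Sr^2+]^3[PO4^3-]^2
Ksp = (3s)^3(2s)^2 = 108s^5
With s = 1.50 × 10^-6: Ksp = 8.2 x 10^-28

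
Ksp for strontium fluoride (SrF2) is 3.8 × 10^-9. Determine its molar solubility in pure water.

s ≈ 9.8e-4 M

SrF2(s) <=> Sr^2+(aq) + 2 F^-(aq)
Ksp = [Sr^2+][F^-]^2
With molar solubility s: [Sr^2+] = s, [F^-] = 2s.
So Ksp = s × (2s)^2 = 4s^3
s^3 = 3.8 × 10^-9 / 4, so s = 9.8 × 10^-4 M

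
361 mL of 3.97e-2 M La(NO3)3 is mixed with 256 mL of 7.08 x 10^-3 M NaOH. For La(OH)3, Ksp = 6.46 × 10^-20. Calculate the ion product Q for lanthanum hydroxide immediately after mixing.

Total volume = 361 + 256 = 617 mL.
[La^3+] = 3.97 × 10^-2 × (361/617) = 2.323 x 10^-2 M
[OH^-] = 7.08 × 10^-3 × (256/617) = 2.938 × 10^-3 M
La(OH)3(s) ⇌ La^3+ + 3 OH^-, so Q = [La^3+][OH^-]^3
Q = (2.323 × 10^-2)(2.938 x 10^-3)^3 = 5.89 × 10^-10
Q > Ksp, so La(OH)3 will precipitate.

5.89 × 10^-10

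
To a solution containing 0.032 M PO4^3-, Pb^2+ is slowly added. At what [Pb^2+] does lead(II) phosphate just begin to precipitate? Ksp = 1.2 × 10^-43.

[Pb^2+] = 4.9 × 10^-14 M

Pb3(PO4)2(s) <=> 3 Pb^2+(aq) + 2 PO4^3-(aq)
Ksp = [Pb^2+]^3[PO4^3-]^2
Precipitation begins when Q = Ksp. With [PO4^3-] = 0.032 M:
1.2 × 10^-43 = (0.032)^2 × [Pb^2+]^3
[Pb^2+] = (1.2 × 10^-43 / 1.02 x 10^-3)^(1/3) = 4.9 × 10^-14 M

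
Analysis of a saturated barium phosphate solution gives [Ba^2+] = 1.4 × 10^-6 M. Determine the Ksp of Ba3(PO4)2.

Ba3(PO4)2(s) ⇌ 3 Ba^2+(aq) + 2 PO4^3-(aq)
Stoichiometry gives [PO4^3-] = (2/3)[Ba^2+] = 9.33 × 10^-7 M.
Ksp = [Ba^2+]^3[PO4^3-]^2
Ksp = (1.4 x 10^-6)^3 × (9.33 × 10^-7)^2 = 2.4 × 10^-30

Ksp ≈ 2.4e-30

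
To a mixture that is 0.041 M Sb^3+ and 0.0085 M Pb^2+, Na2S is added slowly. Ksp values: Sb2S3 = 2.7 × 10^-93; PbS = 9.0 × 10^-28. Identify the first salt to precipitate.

Sb2S3

Each salt begins to precipitate when Q = Ksp, i.e. when [S^2-] reaches its threshold.
For Sb2S3: 2.7 × 10^-93 = (0.041)^2 × [S^2-]^3  ⇒  [S^2-] = 1.2 × 10^-30 M.
For PbS: 9.0 × 10^-28 = 0.0085 × [S^2-]  ⇒  [S^2-] = 1.1 × 10^-25 M.
The salt with the lower threshold [S^2-] precipitates first: Sb2S3.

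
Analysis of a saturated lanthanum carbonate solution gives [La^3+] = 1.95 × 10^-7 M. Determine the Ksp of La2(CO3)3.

La2(CO3)3(s) <=> 2 La^3+(aq) + 3 CO3^2-(aq)
Stoichiometry gives [CO3^2-] = (3/2)[La^3+] = 2.925 × 10^-7 M.
Ksp = [La^3+]^2[CO3^2-]^3
Ksp = (1.95 x 10^-7)^2 × (2.925 x 10^-7)^3 = 9.52 × 10^-34

9.52 x 10^-34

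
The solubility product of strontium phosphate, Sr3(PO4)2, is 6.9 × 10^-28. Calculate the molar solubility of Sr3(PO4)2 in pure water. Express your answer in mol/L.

s = 1.4e-6 M

Sr3(PO4)2(s) ⇌ 3 Sr^2+ + 2 PO4^3-
Ksp = [Sr^2+]^3[PO4^3-]^2
For each mole of Sr3(PO4)2 that dissolves: [Sr^2+] = 3s, [PO4^3-] = 2s.
Ksp = (3s)^3(2s)^2 = 108s^5
s^5 = 6.9 × 10^-28 / 108, so s = 1.4 × 10^-6 M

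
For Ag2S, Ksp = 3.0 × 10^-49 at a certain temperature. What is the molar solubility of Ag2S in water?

Ag2S(s) ⇌ 2 Ag^+ + S^2-
Ksp = [Ag^+]^2[S^2-]
For each mole of Ag2S that dissolves: [Ag^+] = 2s, [S^2-] = s.
So Ksp = (2s)^2 × s = 4s^3
s = (3.0 × 10^-49 / 4)^(1/3) = 4.2 x 10^-17 M

s = 4.2e-17 M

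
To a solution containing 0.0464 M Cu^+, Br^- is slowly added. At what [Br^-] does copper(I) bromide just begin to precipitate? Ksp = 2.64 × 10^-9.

CuBr(s) ⇌ Cu^+(aq) + Br^-(aq)
Ksp = [Cu^+][Br^-]
Precipitation begins when Q = Ksp. With [Cu^+] = 0.0464 M:
2.64 × 10^-9 = (0.0464) × [Br^-]
[Br^-] = (2.64 × 10^-9 / 4.64 × 10^-2) = 5.69 × 10^-8 M

5.69 x 10^-8 M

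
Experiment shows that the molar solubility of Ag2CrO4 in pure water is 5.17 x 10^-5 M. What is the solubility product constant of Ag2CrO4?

Ag2CrO4(s) <=> 2 Ag^+ + CrO4^2-
With molar solubility s: [Ag^+] = 2s, [CrO4^2-] = s.
Ksp = [Ag^+]^2[CrO4^2-]
So Ksp = (2s)^2 × s = 4s^3
Ksp = 4 × (5.17 × 10^-5)^3 = 5.53 × 10^-13

Ksp ≈ 5.53e-13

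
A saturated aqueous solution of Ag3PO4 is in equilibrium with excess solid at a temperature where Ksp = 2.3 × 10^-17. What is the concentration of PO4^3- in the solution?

[PO4^3-] ≈ 3.0 x 10^-5 M

Ag3PO4(s) <=> 3 Ag^+(aq) + PO4^3-(aq)
Ksp = [Ag^+]^3[PO4^3-]
If s mol/L of Ag3PO4 dissolves, [Ag^+] = 3s and [PO4^3-] = s.
Substituting: Ksp = (3s)^3s = 27s^4
s = (2.3 × 10^-17 / 27)^(1/4) = 3.04 x 10^-5 M
[PO4^3-] = s = 3.0 × 10^-5 M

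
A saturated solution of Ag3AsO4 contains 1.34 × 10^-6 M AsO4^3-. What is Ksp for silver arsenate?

Ag3AsO4(s) <=> 3 Ag^+ + AsO4^3-
Stoichiometry gives [Ag^+] = (3/1)[AsO4^3-] = 4.020 x 10^-6 M.
Ksp = [Ag^+]^3[AsO4^3-]
Ksp = (4.020 × 10^-6)^3 × 1.34 × 10^-6 = 8.71 × 10^-23

Ksp ≈ 8.71 × 10^-23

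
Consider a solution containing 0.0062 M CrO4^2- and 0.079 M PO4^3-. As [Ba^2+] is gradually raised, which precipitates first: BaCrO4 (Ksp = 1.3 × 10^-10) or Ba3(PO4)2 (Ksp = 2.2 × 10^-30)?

Each salt begins to precipitate when Q = Ksp, i.e. when [Ba^2+] reaches its threshold.
For BaCrO4: 1.3 × 10^-10 = 0.0062 × [Ba^2+]  ⇒  [Ba^2+] = 2.1 × 10^-8 M.
For Ba3(PO4)2: 2.2 × 10^-30 = (0.079)^2 × [Ba^2+]^3  ⇒  [Ba^2+] = 7.1 × 10^-10 M.
The salt with the lower threshold [Ba^2+] precipitates first: Ba3(PO4)2.

Ba3(PO4)2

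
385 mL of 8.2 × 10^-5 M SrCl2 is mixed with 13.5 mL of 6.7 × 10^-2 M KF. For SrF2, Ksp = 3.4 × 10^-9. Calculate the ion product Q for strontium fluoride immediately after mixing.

Total volume = 385 + 13.5 = 398.5 mL.
[Sr^2+] = 8.2 × 10^-5 × (385/398.5) = 7.92 × 10^-5 M
[F^-] = 6.7 × 10^-2 × (13.5/398.5) = 2.27 × 10^-3 M
SrF2(s) <=> Sr^2+(aq) + 2 F^-(aq), so Q = [Sr^2+][F^-]^2
Q = (7.92 × 10^-5)(2.27 x 10^-3)^2 = 4.1 x 10^-10
Q < Ksp, so no precipitate of SrF2 forms.

4.1 × 10^-10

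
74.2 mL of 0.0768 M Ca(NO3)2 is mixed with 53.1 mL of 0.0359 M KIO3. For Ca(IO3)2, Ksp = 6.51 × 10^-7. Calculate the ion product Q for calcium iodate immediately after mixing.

Total volume = 74.2 + 53.1 = 127.3 mL.
[Ca^2+] = 7.68 × 10^-2 × (74.2/127.3) = 4.476 x 10^-2 M
[IO3^-] = 3.59 × 10^-2 × (53.1/127.3) = 1.497 x 10^-2 M
Ca(IO3)2(s) ⇌ Ca^2+ + 2 IO3^-, so Q = [Ca^2+][IO3^-]^2
Q = (4.476 x 10^-2)(1.497 × 10^-2)^2 = 1.00 x 10^-5
Q > Ksp, so Ca(IO3)2 will precipitate.

1.00 × 10^-5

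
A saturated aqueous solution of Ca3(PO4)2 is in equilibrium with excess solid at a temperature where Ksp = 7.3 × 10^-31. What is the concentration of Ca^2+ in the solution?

Ca3(PO4)2(s) ⇌ 3 Ca^2+(aq) + 2 PO4^3-(aq)
Ksp = [Ca^2+]^3[PO4^3-]^2
Let s = molar solubility. Then [Ca^2+] = 3s and [PO4^3-] = 2s.
So Ksp = (3s)^3 × (2s)^2 = 108s^5
Solving, s = (7.3 × 10^-31/108)^(1/5) = 3.68 × 10^-7 M
[Ca^2+] = 3s = 1.1 × 10^-6 M

[Ca^2+] = 1.1e-6 M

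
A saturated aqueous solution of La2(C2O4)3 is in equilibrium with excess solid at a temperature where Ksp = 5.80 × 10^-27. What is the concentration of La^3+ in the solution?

4.44e-6 M

La2(C2O4)3(s) <=> 2 La^3+(aq) + 3 C2O4^2-(aq)
Ksp = [La^3+]^2[C2O4^2-]^3
If s mol/L of La2(C2O4)3 dissolves, [La^3+] = 2s and [C2O4^2-] = 3s.
Substituting: Ksp = (2s)^2(3s)^3 = 108s^5
Solving, s = (5.80 × 10^-27/108)^(1/5) = 2.218 x 10^-6 M
[La^3+] = 2s = 4.44 × 10^-6 M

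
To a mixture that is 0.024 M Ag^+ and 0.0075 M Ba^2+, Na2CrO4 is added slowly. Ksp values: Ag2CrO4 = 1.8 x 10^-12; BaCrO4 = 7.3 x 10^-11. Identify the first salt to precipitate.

Precipitation of each salt starts when its ion product equals its Ksp.
For Ag2CrO4: 1.8 x 10^-12 = (0.024)^2 × [CrO4^2-]  ⇒  [CrO4^2-] = 3.1 × 10^-9 M.
For BaCrO4: 7.3 x 10^-11 = 0.0075 × [CrO4^2-]  ⇒  [CrO4^2-] = 9.7 × 10^-9 M.
The salt with the lower threshold [CrO4^2-] precipitates first: Ag2CrO4.

Ag2CrO4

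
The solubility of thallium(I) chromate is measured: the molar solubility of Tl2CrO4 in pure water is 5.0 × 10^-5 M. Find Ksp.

Tl2CrO4(s) <=> 2 Tl^+(aq) + CrO4^2-(aq)
If s mol/L of Tl2CrO4 dissolves, [Tl^+] = 2s and [CrO4^2-] = s.
Ksp = [Tl^+]^2[CrO4^2-]
Ksp = (2s)^2s = 4s^3
Ksp = 4 × (5.0 × 10^-5)^3 = 5.0 × 10^-13

Ksp ≈ 5.0 × 10^-13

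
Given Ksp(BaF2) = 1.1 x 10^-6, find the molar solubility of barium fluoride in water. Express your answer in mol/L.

s = 6.5 × 10^-3 M

BaF2(s) <=> Ba^2+ + 2 F^-
Ksp = [Ba^2+][F^-]^2
With molar solubility s: [Ba^2+] = s, [F^-] = 2s.
Ksp = s(2s)^2 = 4s^3
s^3 = 1.1 x 10^-6 / 4, so s = 6.5 × 10^-3 M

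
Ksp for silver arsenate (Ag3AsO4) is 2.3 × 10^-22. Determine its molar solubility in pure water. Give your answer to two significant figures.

1.7 × 10^-6 M

Ag3AsO4(s) ⇌ 3 Ag^+ + AsO4^3-
Ksp = [Ag^+]^3[AsO4^3-]
If s mol/L of Ag3AsO4 dissolves, [Ag^+] = 3s and [AsO4^3-] = s.
So Ksp = (3s)^3 × s = 27s^4
s^4 = 2.3 × 10^-22 / 27, so s = 1.7 × 10^-6 M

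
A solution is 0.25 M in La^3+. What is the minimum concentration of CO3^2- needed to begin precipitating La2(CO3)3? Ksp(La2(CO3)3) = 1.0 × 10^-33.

La2(CO3)3(s) ⇌ 2 La^3+ + 3 CO3^2-
Ksp = [La^3+]^2[CO3^2-]^3
Precipitation begins when Q = Ksp. With [La^3+] = 0.25 M:
1.0 × 10^-33 = (0.25)^2 × [CO3^2-]^3
[CO3^2-] = (1.0 × 10^-33 / 6.25 × 10^-2)^(1/3) = 2.5 × 10^-11 M

2.5 x 10^-11 M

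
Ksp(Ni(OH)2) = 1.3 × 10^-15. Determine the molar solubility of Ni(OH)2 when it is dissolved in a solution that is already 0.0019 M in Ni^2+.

Ni(OH)2(s) <=> Ni^2+(aq) + 2 OH^-(aq)
Ksp = [Ni^2+][OH^-]^2
Let s be the molar solubility in this solution. [Ni^2+] = 0.0019 + s ≈ 0.0019, [OH^-] = 2s (since the Ni^2+ already present dominates).
Ksp ≈ 0.0019 × (2s)^2
s = 4.1 x 10^-7 M
Check: s = 4.1 x 10^-7 ≪ 0.0019, so the approximation is valid.

4.1 × 10^-7 M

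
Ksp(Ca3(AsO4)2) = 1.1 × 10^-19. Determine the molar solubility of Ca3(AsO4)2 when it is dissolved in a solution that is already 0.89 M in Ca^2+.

s = 2.0e-10 M

Ca3(AsO4)2(s) <=> 3 Ca^2+ + 2 AsO4^3-
Ksp = [Ca^2+]^3[AsO4^3-]^2
Let s = moles of Ca3(AsO4)2 that dissolve per litre. [Ca^2+] = 0.89 + 3s ≈ 0.89, [AsO4^3-] = 2s (Ksp is small, so little additional dissolves).
Ksp ≈ (0.89)^3 × (2s)^2
s = 2.0 × 10^-10 M
Check: 3s = 5.9 × 10^-10 ≪ 0.89, so the approximation is valid.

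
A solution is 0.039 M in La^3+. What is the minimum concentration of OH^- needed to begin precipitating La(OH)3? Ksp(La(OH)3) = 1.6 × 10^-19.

1.6 x 10^-6 M

La(OH)3(s) <=> La^3+(aq) + 3 OH^-(aq)
Ksp = [La^3+][OH^-]^3
Precipitation begins when Q = Ksp. With [La^3+] = 0.039 M:
1.6 × 10^-19 = (0.039) × [OH^-]^3
[OH^-] = (1.6 × 10^-19 / 3.9 x 10^-2)^(1/3) = 1.6 × 10^-6 M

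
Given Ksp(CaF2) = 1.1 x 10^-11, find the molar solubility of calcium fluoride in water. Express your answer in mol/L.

s ≈ 1.4e-4 M

CaF2(s) ⇌ Ca^2+ + 2 F^-
Ksp = [Ca^2+][F^-]^2
With molar solubility s: [Ca^2+] = s, [F^-] = 2s.
Ksp = s(2s)^2 = 4s^3
s = (1.1 x 10^-11 / 4)^(1/3) = 1.4 × 10^-4 M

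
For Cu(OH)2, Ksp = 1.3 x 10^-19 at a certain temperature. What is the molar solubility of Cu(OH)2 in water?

3.2e-7 M

Cu(OH)2(s) <=> Cu^2+ + 2 OH^-
Ksp = [Cu^2+][OH^-]^2
With molar solubility s: [Cu^2+] = s, [OH^-] = 2s.
So Ksp = s × (2s)^2 = 4s^3
Solving, s = (1.3 x 10^-19/4)^(1/3) = 3.2 × 10^-7 M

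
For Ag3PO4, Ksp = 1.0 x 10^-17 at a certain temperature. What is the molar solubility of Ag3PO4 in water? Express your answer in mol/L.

s ≈ 2.5e-5 M

Ag3PO4(s) ⇌ 3 Ag^+(aq) + PO4^3-(aq)
Ksp = [Ag^+]^3[PO4^3-]
Let s = molar solubility. Then [Ag^+] = 3s and [PO4^3-] = s.
Ksp = (3s)^3s = 27s^4
Solving, s = (1.0 x 10^-17/27)^(1/4) = 2.5 × 10^-5 M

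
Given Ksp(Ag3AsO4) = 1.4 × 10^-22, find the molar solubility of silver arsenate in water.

1.5e-6 M

Ag3AsO4(s) ⇌ 3 Ag^+ + AsO4^3-
Ksp = [Ag^+]^3[AsO4^3-]
Let s = molar solubility. Then [Ag^+] = 3s and [AsO4^3-] = s.
So Ksp = (3s)^3 × s = 27s^4
s = (1.4 × 10^-22 / 27)^(1/4) = 1.5 × 10^-6 M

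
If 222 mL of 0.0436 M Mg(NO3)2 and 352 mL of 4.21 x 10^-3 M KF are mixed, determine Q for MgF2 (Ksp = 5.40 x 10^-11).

Total volume = 222 + 352 = 574 mL.
[Mg^2+] = 4.36 × 10^-2 × (222/574) = 1.686 × 10^-2 M
[F^-] = 4.21 × 10^-3 × (352/574) = 2.582 × 10^-3 M
MgF2(s) ⇌ Mg^2+ + 2 F^-, so Q = [Mg^2+][F^-]^2
Q = (1.686 × 10^-2)(2.582 x 10^-3)^2 = 1.12 x 10^-7
Q > Ksp, so MgF2 will precipitate.

Q = 1.12 x 10^-7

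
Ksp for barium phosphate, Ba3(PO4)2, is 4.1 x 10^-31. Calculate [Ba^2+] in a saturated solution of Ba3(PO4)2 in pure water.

[Ba^2+] ≈ 9.8e-7 M

Ba3(PO4)2(s) ⇌ 3 Ba^2+(aq) + 2 PO4^3-(aq)
Ksp = [Ba^2+]^3[PO4^3-]^2
Let s = molar solubility. Then [Ba^2+] = 3s and [PO4^3-] = 2s.
So Ksp = (3s)^3 × (2s)^2 = 108s^5
Solving, s = (4.1 x 10^-31/108)^(1/5) = 3.28 × 10^-7 M
[Ba^2+] = 3s = 9.8 × 10^-7 M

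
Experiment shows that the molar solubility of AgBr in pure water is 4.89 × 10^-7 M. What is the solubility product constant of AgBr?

Ksp ≈ 2.39 x 10^-13

AgBr(s) ⇌ Ag^+ + Br^-
Let s = molar solubility. Then [Ag^+] = s and [Br^-] = s.
Ksp = [Ag^+][Br^-]
Ksp = (s)(s) = s^2
With s = 4.89 × 10^-7: Ksp = 2.39 x 10^-13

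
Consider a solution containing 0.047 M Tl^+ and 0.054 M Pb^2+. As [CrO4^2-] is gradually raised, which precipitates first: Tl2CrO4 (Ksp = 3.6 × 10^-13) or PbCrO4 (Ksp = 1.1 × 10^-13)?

Precipitation of each salt starts when its ion product equals its Ksp.
For Tl2CrO4: 3.6 × 10^-13 = (0.047)^2 × [CrO4^2-]  ⇒  [CrO4^2-] = 1.6 × 10^-10 M.
For PbCrO4: 1.1 × 10^-13 = 0.054 × [CrO4^2-]  ⇒  [CrO4^2-] = 2.0 × 10^-12 M.
The salt with the lower threshold [CrO4^2-] precipitates first: PbCrO4.

PbCrO4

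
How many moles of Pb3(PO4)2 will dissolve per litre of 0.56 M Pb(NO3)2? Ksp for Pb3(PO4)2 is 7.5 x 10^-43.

Pb3(PO4)2(s) ⇌ 3 Pb^2+ + 2 PO4^3-
Ksp = [Pb^2+]^3[PO4^3-]^2
Let s be the molar solubility in this solution. [Pb^2+] = 0.56 + 3s ≈ 0.56, [PO4^3-] = 2s (since Pb^2+ from Pb(NO3)2 dominates).
Ksp ≈ (0.56)^3 × (2s)^2
s = 1.0 × 10^-21 M
Check: 3s = 3.1 × 10^-21 ≪ 0.56, so the approximation is valid.

s = 1.0 × 10^-21 M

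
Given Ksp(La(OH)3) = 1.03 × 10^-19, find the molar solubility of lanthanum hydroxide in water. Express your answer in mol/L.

7.86e-6 M

La(OH)3(s) ⇌ La^3+(aq) + 3 OH^-(aq)
Ksp = [La^3+][OH^-]^3
For each mole of La(OH)3 that dissolves: [La^3+] = s, [OH^-] = 3s.
Ksp = s(3s)^3 = 27s^4
s^4 = 1.03 × 10^-19 / 27, so s = 7.86 × 10^-6 M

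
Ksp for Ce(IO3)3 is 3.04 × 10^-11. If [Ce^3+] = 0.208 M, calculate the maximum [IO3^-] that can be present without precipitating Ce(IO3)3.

Ce(IO3)3(s) ⇌ Ce^3+ + 3 IO3^-
Ksp = [Ce^3+][IO3^-]^3
Precipitation begins when Q = Ksp. With [Ce^3+] = 0.208 M:
3.04 × 10^-11 = (0.208) × [IO3^-]^3
[IO3^-] = (3.04 × 10^-11 / 2.08 × 10^-1)^(1/3) = 5.27 × 10^-4 M

[IO3^-] ≈ 5.27 × 10^-4 M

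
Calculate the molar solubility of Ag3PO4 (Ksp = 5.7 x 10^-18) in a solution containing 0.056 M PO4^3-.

Ag3PO4(s) ⇌ 3 Ag^+ + PO4^3-
Ksp = [Ag^+]^3[PO4^3-]
Let s = moles of Ag3PO4 that dissolve per litre. [Ag^+] = 3s, [PO4^3-] = 0.056 + s ≈ 0.056 (Ksp is small, so little additional dissolves).
Ksp ≈ (3s)^3 × 0.056
s = 1.6 x 10^-6 M
Check: s = 1.6 × 10^-6 ≪ 0.056, so the approximation is valid.

s = 1.6e-6 M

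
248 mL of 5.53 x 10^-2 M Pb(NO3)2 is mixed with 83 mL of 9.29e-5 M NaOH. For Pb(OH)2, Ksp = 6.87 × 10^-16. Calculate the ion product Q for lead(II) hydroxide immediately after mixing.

Q = 2.25 x 10^-11

Total volume = 248 + 83 = 331 mL.
[Pb^2+] = 5.53 x 10^-2 × (248/331) = 4.143 × 10^-2 M
[OH^-] = 9.29 x 10^-5 × (83/331) = 2.330 × 10^-5 M
Pb(OH)2(s) <=> Pb^2+ + 2 OH^-, so Q = [Pb^2+][OH^-]^2
Q = (4.143 × 10^-2)(2.330 × 10^-5)^2 = 2.25 × 10^-11
Q > Ksp, so Pb(OH)2 will precipitate.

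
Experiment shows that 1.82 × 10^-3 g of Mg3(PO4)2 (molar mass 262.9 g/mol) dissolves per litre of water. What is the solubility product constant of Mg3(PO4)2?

Molar solubility s = (1.82 x 10^-3 g/L) / (262.9 g/mol) = 6.923 x 10^-6 M.
Mg3(PO4)2(s) ⇌ 3 Mg^2+ + 2 PO4^3-
Let s = molar solubility. Then [Mg^2+] = 3s and [PO4^3-] = 2s.
Ksp = [Mg^2+]^3[PO4^3-]^2
Ksp = (3s)^3(2s)^2 = 108s^5
Ksp = 108 × (6.923 x 10^-6)^5 = 1.72 × 10^-24

1.72e-24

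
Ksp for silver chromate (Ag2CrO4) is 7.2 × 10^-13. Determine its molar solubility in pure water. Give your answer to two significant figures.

Ag2CrO4(s) <=> 2 Ag^+(aq) + CrO4^2-(aq)
Ksp = [Ag^+]^2[CrO4^2-]
With molar solubility s: [Ag^+] = 2s, [CrO4^2-] = s.
Ksp = (2s)^2s = 4s^3
s = (7.2 × 10^-13 / 4)^(1/3) = 5.6 × 10^-5 M

s ≈ 5.6 x 10^-5 M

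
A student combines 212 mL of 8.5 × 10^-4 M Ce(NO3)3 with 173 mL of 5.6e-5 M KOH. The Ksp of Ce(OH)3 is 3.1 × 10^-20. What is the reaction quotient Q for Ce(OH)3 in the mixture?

Q ≈ 7.5 x 10^-18

Total volume = 212 + 173 = 385 mL.
[Ce^3+] = 8.5 x 10^-4 × (212/385) = 4.68 x 10^-4 M
[OH^-] = 5.6 × 10^-5 × (173/385) = 2.52 × 10^-5 M
Ce(OH)3(s) ⇌ Ce^3+ + 3 OH^-, so Q = [Ce^3+][OH^-]^3
Q = (4.68 x 10^-4)(2.52 × 10^-5)^3 = 7.5 × 10^-18
Q > Ksp, so Ce(OH)3 will precipitate.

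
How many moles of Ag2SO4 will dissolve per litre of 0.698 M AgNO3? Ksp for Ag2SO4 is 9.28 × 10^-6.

Ag2SO4(s) ⇌ 2 Ag^+ + SO4^2-
Ksp = [Ag^+]^2[SO4^2-]
Let s be the molar solubility in this solution. [Ag^+] = 0.698 + 2s ≈ 0.698, [SO4^2-] = s (Ksp is small, so little additional dissolves).
Ksp ≈ (0.698)^2 × s
s = 1.90 x 10^-5 M
Check: 2s = 3.8 x 10^-5 ≪ 0.698, so the approximation is valid.

1.90 × 10^-5 M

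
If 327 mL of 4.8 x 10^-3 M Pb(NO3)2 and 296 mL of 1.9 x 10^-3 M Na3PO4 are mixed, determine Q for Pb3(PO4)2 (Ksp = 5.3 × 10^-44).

Q = 1.3 x 10^-14

Total volume = 327 + 296 = 623 mL.
[Pb^2+] = 4.8 × 10^-3 × (327/623) = 2.52 x 10^-3 M
[PO4^3-] = 1.9 x 10^-3 × (296/623) = 9.03 x 10^-4 M
Pb3(PO4)2(s) ⇌ 3 Pb^2+ + 2 PO4^3-, so Q = [Pb^2+]^3[PO4^3-]^2
Q = (2.52 × 10^-3)^3(9.03 × 10^-4)^2 = 1.3 × 10^-14
Q > Ksp, so Pb3(PO4)2 will precipitate.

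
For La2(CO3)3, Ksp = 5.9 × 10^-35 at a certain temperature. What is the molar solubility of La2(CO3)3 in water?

s = 5.6 x 10^-8 M

La2(CO3)3(s) ⇌ 2 La^3+ + 3 CO3^2-
Ksp = [La^3+]^2[CO3^2-]^3
Let s = molar solubility. Then [La^3+] = 2s and [CO3^2-] = 3s.
So Ksp = (2s)^2 × (3s)^3 = 108s^5
Solving, s = (5.9 × 10^-35/108)^(1/5) = 5.6 × 10^-8 M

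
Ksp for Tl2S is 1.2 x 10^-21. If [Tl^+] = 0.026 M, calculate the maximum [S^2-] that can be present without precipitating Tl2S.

Tl2S(s) <=> 2 Tl^+(aq) + S^2-(aq)
Ksp = [Tl^+]^2[S^2-]
Precipitation begins when Q = Ksp. With [Tl^+] = 0.026 M:
1.2 x 10^-21 = (0.026)^2 × [S^2-]
[S^2-] = (1.2 x 10^-21 / 6.76 × 10^-4) = 1.8 × 10^-18 M

[S^2-] ≈ 1.8e-18 M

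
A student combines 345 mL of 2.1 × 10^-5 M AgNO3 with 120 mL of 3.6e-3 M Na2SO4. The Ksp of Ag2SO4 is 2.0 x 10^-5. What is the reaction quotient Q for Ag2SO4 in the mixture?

Q ≈ 2.3e-13

Total volume = 345 + 120 = 465 mL.
[Ag^+] = 2.1 × 10^-5 × (345/465) = 1.56 × 10^-5 M
[SO4^2-] = 3.6 × 10^-3 × (120/465) = 9.29 × 10^-4 M
Ag2SO4(s) <=> 2 Ag^+ + SO4^2-, so Q = [Ag^+]^2[SO4^2-]
Q = (1.56 x 10^-5)^2(9.29 x 10^-4) = 2.3 × 10^-13
Q < Ksp, so no precipitate of Ag2SO4 forms.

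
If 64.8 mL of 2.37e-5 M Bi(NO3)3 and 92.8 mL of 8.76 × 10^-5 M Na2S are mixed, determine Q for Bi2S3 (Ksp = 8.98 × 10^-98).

Total volume = 64.8 + 92.8 = 157.6 mL.
[Bi^3+] = 2.37 × 10^-5 × (64.8/157.6) = 9.745 x 10^-6 M
[S^2-] = 8.76 × 10^-5 × (92.8/157.6) = 5.158 x 10^-5 M
Bi2S3(s) ⇌ 2 Bi^3+ + 3 S^2-, so Q = [Bi^3+]^2[S^2-]^3
Q = (9.745 × 10^-6)^2(5.158 × 10^-5)^3 = 1.30 × 10^-23
Q > Ksp, so Bi2S3 will precipitate.

1.30 × 10^-23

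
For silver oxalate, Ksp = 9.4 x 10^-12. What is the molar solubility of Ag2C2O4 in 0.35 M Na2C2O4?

Ag2C2O4(s) <=> 2 Ag^+ + C2O4^2-
Ksp = [Ag^+]^2[C2O4^2-]
If s mol/L dissolves here, [Ag^+] = 2s, [C2O4^2-] = 0.35 + s ≈ 0.35 (since C2O4^2- from Na2C2O4 dominates).
Ksp ≈ (2s)^2 × 0.35
s = 2.6 × 10^-6 M
Check: s = 2.6 × 10^-6 ≪ 0.35, so the approximation is valid.

s = 2.6 × 10^-6 M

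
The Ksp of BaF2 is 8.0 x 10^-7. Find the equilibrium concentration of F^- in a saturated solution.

[F^-] ≈ 1.2 x 10^-2 M

BaF2(s) ⇌ Ba^2+ + 2 F^-
Ksp = [Ba^2+][F^-]^2
Let s = molar solubility. Then [Ba^2+] = s and [F^-] = 2s.
Ksp = s(2s)^2 = 4s^3
Solving, s = (8.0 x 10^-7/4)^(1/3) = 5.85 × 10^-3 M
[F^-] = 2s = 1.2 x 10^-2 M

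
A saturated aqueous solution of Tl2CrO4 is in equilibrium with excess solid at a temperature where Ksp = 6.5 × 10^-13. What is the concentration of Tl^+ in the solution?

[Tl^+] = 1.1e-4 M

Tl2CrO4(s) <=> 2 Tl^+ + CrO4^2-
Ksp = [Tl^+]^2[CrO4^2-]
With molar solubility s: [Tl^+] = 2s, [CrO4^2-] = s.
So Ksp = (2s)^2 × s = 4s^3
Solving, s = (6.5 × 10^-13/4)^(1/3) = 5.46 x 10^-5 M
[Tl^+] = 2s = 1.1 × 10^-4 M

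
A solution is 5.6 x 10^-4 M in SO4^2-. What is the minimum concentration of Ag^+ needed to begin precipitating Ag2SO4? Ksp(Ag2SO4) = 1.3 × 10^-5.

[Ag^+] ≈ 1.5e-1 M

Ag2SO4(s) ⇌ 2 Ag^+ + SO4^2-
Ksp = [Ag^+]^2[SO4^2-]
Precipitation begins when Q = Ksp. With [SO4^2-] = 5.6 x 10^-4 M:
1.3 × 10^-5 = (5.6 x 10^-4) × [Ag^+]^2
[Ag^+] = (1.3 × 10^-5 / 5.6 x 10^-4)^(1/2) = 1.5 × 10^-1 M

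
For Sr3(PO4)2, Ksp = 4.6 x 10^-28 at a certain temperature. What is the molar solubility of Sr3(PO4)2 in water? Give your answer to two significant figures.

Sr3(PO4)2(s) ⇌ 3 Sr^2+ + 2 PO4^3-
Ksp = [Sr^2+]^3[PO4^3-]^2
Let s = molar solubility. Then [Sr^2+] = 3s and [PO4^3-] = 2s.
Ksp = (3s)^3(2s)^2 = 108s^5
s = (4.6 x 10^-28 / 108)^(1/5) = 1.3 x 10^-6 M

s = 1.3 x 10^-6 M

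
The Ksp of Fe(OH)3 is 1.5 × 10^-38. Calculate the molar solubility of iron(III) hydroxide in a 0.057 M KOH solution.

s ≈ 8.1e-35 M

Fe(OH)3(s) ⇌ Fe^3+(aq) + 3 OH^-(aq)
Ksp = [Fe^3+][OH^-]^3
Let s = moles of Fe(OH)3 that dissolve per litre. [Fe^3+] = s, [OH^-] = 0.057 + 3s ≈ 0.057 (Ksp is small, so little additional dissolves).
Ksp ≈ s × (0.057)^3
s = 8.1 x 10^-35 M
Check: 3s = 2.4 x 10^-34 ≪ 0.057, so the approximation is valid.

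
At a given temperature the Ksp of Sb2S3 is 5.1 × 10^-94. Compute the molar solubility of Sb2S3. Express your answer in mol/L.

s ≈ 8.6e-20 M

Sb2S3(s) <=> 2 Sb^3+ + 3 S^2-
Ksp = [Sb^3+]^2[S^2-]^3
Let s = molar solubility. Then [Sb^3+] = 2s and [S^2-] = 3s.
Substituting: Ksp = (2s)^2(3s)^3 = 108s^5
s^5 = 5.1 × 10^-94 / 108, so s = 8.6 × 10^-20 M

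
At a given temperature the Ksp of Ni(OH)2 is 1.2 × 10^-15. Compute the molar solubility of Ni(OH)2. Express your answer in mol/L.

s ≈ 6.7 × 10^-6 M

Ni(OH)2(s) ⇌ Ni^2+ + 2 OH^-
Ksp = [Ni^2+][OH^-]^2
If s mol/L of Ni(OH)2 dissolves, [Ni^2+] = s and [OH^-] = 2s.
Ksp = s(2s)^2 = 4s^3
Solving, s = (1.2 × 10^-15/4)^(1/3) = 6.7 × 10^-6 M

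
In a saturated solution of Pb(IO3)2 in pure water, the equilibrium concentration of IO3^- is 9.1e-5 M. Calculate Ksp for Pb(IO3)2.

Ksp = 3.8e-13

Pb(IO3)2(s) <=> Pb^2+(aq) + 2 IO3^-(aq)
Stoichiometry gives [Pb^2+] = (1/2)[IO3^-] = 4.55 x 10^-5 M.
Ksp = [Pb^2+][IO3^-]^2
Ksp = 4.55 x 10^-5 × (9.1 x 10^-5)^2 = 3.8 x 10^-13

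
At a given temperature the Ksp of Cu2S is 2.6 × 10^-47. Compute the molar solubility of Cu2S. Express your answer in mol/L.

Cu2S(s) ⇌ 2 Cu^+(aq) + S^2-(aq)
Ksp = [Cu^+]^2[S^2-]
For each mole of Cu2S that dissolves: [Cu^+] = 2s, [S^2-] = s.
So Ksp = (2s)^2 × s = 4s^3
s = (2.6 × 10^-47 / 4)^(1/3) = 1.9 × 10^-16 M

s = 1.9e-16 M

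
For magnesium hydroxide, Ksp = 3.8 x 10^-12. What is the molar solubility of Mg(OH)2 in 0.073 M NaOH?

Mg(OH)2(s) <=> Mg^2+ + 2 OH^-
Ksp = [Mg^2+][OH^-]^2
If s mol/L dissolves here, [Mg^2+] = s, [OH^-] = 0.073 + 2s ≈ 0.073 (Ksp is small, so little additional dissolves).
Ksp ≈ s × (0.073)^2
s = 7.1 x 10^-10 M
Check: 2s = 1.4 × 10^-9 ≪ 0.073, so the approximation is valid.

7.1e-10 M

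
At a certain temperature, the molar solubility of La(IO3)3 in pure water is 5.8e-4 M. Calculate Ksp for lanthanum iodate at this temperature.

La(IO3)3(s) <=> La^3+(aq) + 3 IO3^-(aq)
Let s = molar solubility. Then [La^3+] = s and [IO3^-] = 3s.
Ksp = [La^3+][IO3^-]^3
Ksp = s(3s)^3 = 27s^4
With s = 5.8 × 10^-4: Ksp = 3.1 × 10^-12

3.1 × 10^-12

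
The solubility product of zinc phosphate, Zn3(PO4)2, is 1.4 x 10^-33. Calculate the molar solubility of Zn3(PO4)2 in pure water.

Zn3(PO4)2(s) <=> 3 Zn^2+(aq) + 2 PO4^3-(aq)
Ksp = [Zn^2+]^3[PO4^3-]^2
With molar solubility s: [Zn^2+] = 3s, [PO4^3-] = 2s.
So Ksp = (3s)^3 × (2s)^2 = 108s^5
s^5 = 1.4 x 10^-33 / 108, so s = 1.1 x 10^-7 M

s ≈ 1.1 × 10^-7 M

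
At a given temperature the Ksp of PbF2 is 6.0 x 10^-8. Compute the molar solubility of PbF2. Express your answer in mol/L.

s = 2.5e-3 M

PbF2(s) ⇌ Pb^2+ + 2 F^-
Ksp = [Pb^2+][F^-]^2
If s mol/L of PbF2 dissolves, [Pb^2+] = s and [F^-] = 2s.
So Ksp = s × (2s)^2 = 4s^3
Solving, s = (6.0 x 10^-8/4)^(1/3) = 2.5 x 10^-3 M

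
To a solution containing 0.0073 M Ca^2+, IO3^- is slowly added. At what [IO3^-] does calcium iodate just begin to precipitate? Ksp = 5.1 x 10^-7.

Ca(IO3)2(s) <=> Ca^2+(aq) + 2 IO3^-(aq)
Ksp = [Ca^2+][IO3^-]^2
Precipitation begins when Q = Ksp. With [Ca^2+] = 0.0073 M:
5.1 x 10^-7 = (0.0073) × [IO3^-]^2
[IO3^-] = (5.1 x 10^-7 / 7.3 x 10^-3)^(1/2) = 8.4 × 10^-3 M

[IO3^-] ≈ 8.4 x 10^-3 M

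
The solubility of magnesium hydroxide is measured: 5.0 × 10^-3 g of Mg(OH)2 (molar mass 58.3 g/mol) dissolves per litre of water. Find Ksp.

Molar solubility s = (5.0 × 10^-3 g/L) / (58.3 g/mol) = 8.58 x 10^-5 M.
Mg(OH)2(s) ⇌ Mg^2+ + 2 OH^-
If s mol/L of Mg(OH)2 dissolves, [Mg^2+] = s and [OH^-] = 2s.
Ksp = [Mg^2+][OH^-]^2
So Ksp = s × (2s)^2 = 4s^3
Ksp = 4 × (8.58 x 10^-5)^3 = 2.5 x 10^-12

2.5 x 10^-12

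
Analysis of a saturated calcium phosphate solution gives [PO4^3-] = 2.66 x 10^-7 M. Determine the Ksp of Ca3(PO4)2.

Ksp ≈ 4.49 x 10^-33

Ca3(PO4)2(s) ⇌ 3 Ca^2+(aq) + 2 PO4^3-(aq)
Stoichiometry gives [Ca^2+] = (3/2)[PO4^3-] = 3.990 × 10^-7 M.
Ksp = [Ca^2+]^3[PO4^3-]^2
Ksp = (3.990 x 10^-7)^3 × (2.66 × 10^-7)^2 = 4.49 × 10^-33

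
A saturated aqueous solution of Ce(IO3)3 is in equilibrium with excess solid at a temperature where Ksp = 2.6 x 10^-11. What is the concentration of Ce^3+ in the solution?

[Ce^3+] ≈ 9.9e-4 M

Ce(IO3)3(s) <=> Ce^3+ + 3 IO3^-
Ksp = [Ce^3+][IO3^-]^3
If s mol/L of Ce(IO3)3 dissolves, [Ce^3+] = s and [IO3^-] = 3s.
So Ksp = s × (3s)^3 = 27s^4
Solving, s = (2.6 x 10^-11/27)^(1/4) = 9.91 × 10^-4 M
[Ce^3+] = s = 9.9 × 10^-4 M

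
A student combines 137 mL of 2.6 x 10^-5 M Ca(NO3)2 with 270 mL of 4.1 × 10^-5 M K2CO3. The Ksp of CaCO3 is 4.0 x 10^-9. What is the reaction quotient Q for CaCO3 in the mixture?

2.4e-10

Total volume = 137 + 270 = 407 mL.
[Ca^2+] = 2.6 x 10^-5 × (137/407) = 8.75 x 10^-6 M
[CO3^2-] = 4.1 × 10^-5 × (270/407) = 2.72 × 10^-5 M
CaCO3(s) ⇌ Ca^2+(aq) + CO3^2-(aq), so Q = [Ca^2+][CO3^2-]
Q = (8.75 × 10^-6)(2.72 x 10^-5) = 2.4 x 10^-10
Q < Ksp, so no precipitate of CaCO3 forms.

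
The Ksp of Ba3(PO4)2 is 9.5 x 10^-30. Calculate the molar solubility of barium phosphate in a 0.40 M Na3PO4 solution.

1.3e-10 M

Ba3(PO4)2(s) ⇌ 3 Ba^2+(aq) + 2 PO4^3-(aq)
Ksp = [Ba^2+]^3[PO4^3-]^2
Let s = moles of Ba3(PO4)2 that dissolve per litre. [Ba^2+] = 3s, [PO4^3-] = 0.40 + 2s ≈ 0.40 (Ksp is small, so little additional dissolves).
Ksp ≈ (3s)^3 × (0.40)^2
s = 1.3 × 10^-10 M
Check: 2s = 2.6 × 10^-10 ≪ 0.40, so the approximation is valid.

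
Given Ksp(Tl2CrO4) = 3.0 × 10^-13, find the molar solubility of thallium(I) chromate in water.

Tl2CrO4(s) ⇌ 2 Tl^+ + CrO4^2-
Ksp = [Tl^+]^2[CrO4^2-]
Let s = molar solubility. Then [Tl^+] = 2s and [CrO4^2-] = s.
Ksp = (2s)^2s = 4s^3
s = (3.0 × 10^-13 / 4)^(1/3) = 4.2 × 10^-5 M

s = 4.2 × 10^-5 M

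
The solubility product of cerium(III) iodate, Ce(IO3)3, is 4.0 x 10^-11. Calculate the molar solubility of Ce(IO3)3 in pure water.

Ce(IO3)3(s) ⇌ Ce^3+ + 3 IO3^-
Ksp = [Ce^3+][IO3^-]^3
With molar solubility s: [Ce^3+] = s, [IO3^-] = 3s.
Ksp = s(3s)^3 = 27s^4
s = (4.0 x 10^-11 / 27)^(1/4) = 1.1 × 10^-3 M

1.1 × 10^-3 M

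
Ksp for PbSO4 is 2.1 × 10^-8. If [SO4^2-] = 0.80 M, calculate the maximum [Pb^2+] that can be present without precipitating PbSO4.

2.6 × 10^-8 M

PbSO4(s) ⇌ Pb^2+(aq) + SO4^2-(aq)
Ksp = [Pb^2+][SO4^2-]
Precipitation begins when Q = Ksp. With [SO4^2-] = 0.80 M:
2.1 × 10^-8 = (0.80) × [Pb^2+]
[Pb^2+] = (2.1 × 10^-8 / 8.0 × 10^-1) = 2.6 × 10^-8 M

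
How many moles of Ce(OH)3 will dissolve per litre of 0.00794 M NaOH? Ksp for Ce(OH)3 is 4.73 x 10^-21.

s ≈ 9.45 x 10^-15 M

Ce(OH)3(s) <=> Ce^3+(aq) + 3 OH^-(aq)
Ksp = [Ce^3+][OH^-]^3
Let s be the molar solubility in this solution. [Ce^3+] = s, [OH^-] = 0.00794 + 3s ≈ 0.00794 (common-ion effect: OH^- is already 0.00794 M).
Ksp ≈ s × (0.00794)^3
s = 9.45 × 10^-15 M
Check: 3s = 2.8 × 10^-14 ≪ 0.00794, so the approximation is valid.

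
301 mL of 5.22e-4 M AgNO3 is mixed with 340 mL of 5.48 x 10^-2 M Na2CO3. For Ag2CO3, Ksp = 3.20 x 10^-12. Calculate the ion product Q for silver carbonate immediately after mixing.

Total volume = 301 + 340 = 641 mL.
[Ag^+] = 5.22 × 10^-4 × (301/641) = 2.451 × 10^-4 M
[CO3^2-] = 5.48 x 10^-2 × (340/641) = 2.907 × 10^-2 M
Ag2CO3(s) <=> 2 Ag^+(aq) + CO3^2-(aq), so Q = [Ag^+]^2[CO3^2-]
Q = (2.451 x 10^-4)^2(2.907 x 10^-2) = 1.75 × 10^-9
Q > Ksp, so Ag2CO3 will precipitate.

1.75 × 10^-9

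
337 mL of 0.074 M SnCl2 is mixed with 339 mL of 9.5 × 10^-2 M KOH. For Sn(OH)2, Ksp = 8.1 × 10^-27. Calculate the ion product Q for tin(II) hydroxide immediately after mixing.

Q = 8.4 × 10^-5

Total volume = 337 + 339 = 676 mL.
[Sn^2+] = 7.4 × 10^-2 × (337/676) = 3.69 x 10^-2 M
[OH^-] = 9.5 × 10^-2 × (339/676) = 4.76 x 10^-2 M
Sn(OH)2(s) ⇌ Sn^2+ + 2 OH^-, so Q = [Sn^2+][OH^-]^2
Q = (3.69 x 10^-2)(4.76 × 10^-2)^2 = 8.4 x 10^-5
Q > Ksp, so Sn(OH)2 will precipitate.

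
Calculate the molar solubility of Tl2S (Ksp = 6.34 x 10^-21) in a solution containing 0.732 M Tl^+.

Tl2S(s) ⇌ 2 Tl^+ + S^2-
Ksp = [Tl^+]^2[S^2-]
Let s be the molar solubility in this solution. [Tl^+] = 0.732 + 2s ≈ 0.732, [S^2-] = s (common-ion effect: Tl^+ is already 0.732 M).
Ksp ≈ (0.732)^2 × s
s = 1.18 × 10^-20 M
Check: 2s = 2.4 × 10^-20 ≪ 0.732, so the approximation is valid.

1.18 x 10^-20 M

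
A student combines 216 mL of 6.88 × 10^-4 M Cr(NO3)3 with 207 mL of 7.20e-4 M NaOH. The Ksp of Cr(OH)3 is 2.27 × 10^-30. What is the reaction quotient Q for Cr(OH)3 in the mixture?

1.54 x 10^-14

Total volume = 216 + 207 = 423 mL.
[Cr^3+] = 6.88 × 10^-4 × (216/423) = 3.513 × 10^-4 M
[OH^-] = 7.20 x 10^-4 × (207/423) = 3.523 × 10^-4 M
Cr(OH)3(s) ⇌ Cr^3+(aq) + 3 OH^-(aq), so Q = [Cr^3+][OH^-]^3
Q = (3.513 × 10^-4)(3.523 × 10^-4)^3 = 1.54 x 10^-14
Q > Ksp, so Cr(OH)3 will precipitate.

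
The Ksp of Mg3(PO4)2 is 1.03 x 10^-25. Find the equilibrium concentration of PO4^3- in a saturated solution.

Mg3(PO4)2(s) ⇌ 3 Mg^2+ + 2 PO4^3-
Ksp = [Mg^2+]^3[PO4^3-]^2
If s mol/L of Mg3(PO4)2 dissolves, [Mg^2+] = 3s and [PO4^3-] = 2s.
So Ksp = (3s)^3 × (2s)^2 = 108s^5
Solving, s = (1.03 x 10^-25/108)^(1/5) = 3.944 x 10^-6 M
[PO4^3-] = 2s = 7.89 × 10^-6 M

[PO4^3-] = 7.89 x 10^-6 M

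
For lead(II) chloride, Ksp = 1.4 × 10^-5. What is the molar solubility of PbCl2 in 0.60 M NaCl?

s ≈ 3.9e-5 M

PbCl2(s) ⇌ Pb^2+(aq) + 2 Cl^-(aq)
Ksp = [Pb^2+][Cl^-]^2
Let s = moles of PbCl2 that dissolve per litre. [Pb^2+] = s, [Cl^-] = 0.60 + 2s ≈ 0.60 (since Cl^- from NaCl dominates).
Ksp ≈ s × (0.60)^2
s = 3.9 x 10^-5 M
Check: 2s = 7.8 × 10^-5 ≪ 0.60, so the approximation is valid.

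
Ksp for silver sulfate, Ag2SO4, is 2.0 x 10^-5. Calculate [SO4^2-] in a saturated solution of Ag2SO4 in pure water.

Ag2SO4(s) ⇌ 2 Ag^+ + SO4^2-
Ksp = [Ag^+]^2[SO4^2-]
If s mol/L of Ag2SO4 dissolves, [Ag^+] = 2s and [SO4^2-] = s.
Substituting: Ksp = (2s)^2s = 4s^3
s = (2.0 x 10^-5 / 4)^(1/3) = 1.71 × 10^-2 M
[SO4^2-] = s = 1.7 × 10^-2 M

[SO4^2-] ≈ 1.7 × 10^-2 M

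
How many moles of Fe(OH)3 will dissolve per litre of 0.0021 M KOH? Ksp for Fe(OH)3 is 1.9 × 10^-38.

Fe(OH)3(s) <=> Fe^3+ + 3 OH^-
Ksp = [Fe^3+][OH^-]^3
If s mol/L dissolves here, [Fe^3+] = s, [OH^-] = 0.0021 + 3s ≈ 0.0021 (common-ion effect: OH^- is already 0.0021 M).
Ksp ≈ s × (0.0021)^3
s = 2.1 × 10^-30 M
Check: 3s = 6.2 × 10^-30 ≪ 0.0021, so the approximation is valid.

s = 2.1e-30 M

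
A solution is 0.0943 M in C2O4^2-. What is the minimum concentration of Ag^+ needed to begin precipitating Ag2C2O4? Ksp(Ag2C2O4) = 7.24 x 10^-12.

[Ag^+] = 8.76 x 10^-6 M

Ag2C2O4(s) ⇌ 2 Ag^+(aq) + C2O4^2-(aq)
Ksp = [Ag^+]^2[C2O4^2-]
Precipitation begins when Q = Ksp. With [C2O4^2-] = 0.0943 M:
7.24 x 10^-12 = (0.0943) × [Ag^+]^2
[Ag^+] = (7.24 x 10^-12 / 9.43 x 10^-2)^(1/2) = 8.76 x 10^-6 M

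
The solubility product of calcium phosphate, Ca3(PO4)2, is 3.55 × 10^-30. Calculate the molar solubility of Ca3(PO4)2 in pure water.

s ≈ 5.05 × 10^-7 M

Ca3(PO4)2(s) ⇌ 3 Ca^2+(aq) + 2 PO4^3-(aq)
Ksp = [Ca^2+]^3[PO4^3-]^2
For each mole of Ca3(PO4)2 that dissolves: [Ca^2+] = 3s, [PO4^3-] = 2s.
So Ksp = (3s)^3 × (2s)^2 = 108s^5
s = (3.55 × 10^-30 / 108)^(1/5) = 5.05 × 10^-7 M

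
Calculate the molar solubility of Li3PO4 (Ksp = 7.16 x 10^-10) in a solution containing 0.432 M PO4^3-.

3.94 × 10^-4 M

Li3PO4(s) ⇌ 3 Li^+(aq) + PO4^3-(aq)
Ksp = [Li^+]^3[PO4^3-]
Let s = moles of Li3PO4 that dissolve per litre. [Li^+] = 3s, [PO4^3-] = 0.432 + s ≈ 0.432 (Ksp is small, so little additional dissolves).
Ksp ≈ (3s)^3 × 0.432
s = 3.94 x 10^-4 M
Check: s = 3.9 × 10^-4 ≪ 0.432, so the approximation is valid.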